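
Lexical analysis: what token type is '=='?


Pattern: operator symbol
Type: OPERATOR


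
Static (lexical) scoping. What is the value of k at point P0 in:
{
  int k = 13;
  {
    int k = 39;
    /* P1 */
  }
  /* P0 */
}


k declared in the same block as P0
k = 13


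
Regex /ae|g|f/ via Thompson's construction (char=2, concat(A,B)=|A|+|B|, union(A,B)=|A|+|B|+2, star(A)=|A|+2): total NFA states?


Syntax tree has 4 char leaf(s), 2 union(s), 0 star(s)
chars contribute 4×2 = 8; each union adds +2; each star adds +2
Total: 8 + 4 + 0 = 12 states


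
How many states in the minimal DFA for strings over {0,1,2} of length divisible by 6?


Track length mod 6: states 0..5, accept at 0
Minimal DFA: 6 states


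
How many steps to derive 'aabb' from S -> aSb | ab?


Derivation: S => aSb => aabb
Steps: 2


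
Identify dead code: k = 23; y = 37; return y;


k is assigned but never read
Dead: 'k = 23'


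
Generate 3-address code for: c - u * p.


Break into single-operator statements:
t1 = u * p
t2 = c - t1


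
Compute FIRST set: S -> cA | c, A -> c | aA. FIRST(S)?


Per alternative of S: FIRST(cA) = {c}; FIRST(c) = {c}
FIRST(S) = {c}


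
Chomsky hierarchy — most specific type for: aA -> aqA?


LHS has context (more than one symbol) and |LHS| ≤ |RHS|
Classification: Type 1 (Context-Sensitive)


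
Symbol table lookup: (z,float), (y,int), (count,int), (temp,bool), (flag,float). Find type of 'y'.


Lookup 'y' → type int


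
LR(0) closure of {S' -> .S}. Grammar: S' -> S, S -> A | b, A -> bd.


Start: S' -> .S
For each item with dot before a nonterminal B, add B -> .γ for every B-production
Closure: [S' -> .S, S -> .A, S -> .b, A -> .bd]


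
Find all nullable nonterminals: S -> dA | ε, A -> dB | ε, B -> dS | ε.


A nonterminal is nullable iff some alternative derives ε (directly, or every symbol in it is nullable)
Nullable: {A, B, S}


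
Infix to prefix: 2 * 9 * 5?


left-to-right (same/higher precedence on left): tree is (* (* 2 9) 5)
Prefix: * * 2 9 5


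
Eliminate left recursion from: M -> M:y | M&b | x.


Left-recursive alternatives: M:y, M&b; non-recursive: x
Introduce M': M -> xM', M' -> :yM' | &bM' | ε


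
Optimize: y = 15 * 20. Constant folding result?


15 * 20 = 300 at compile time
Optimized: y = 300


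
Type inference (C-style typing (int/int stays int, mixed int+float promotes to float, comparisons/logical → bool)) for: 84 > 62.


Operand types: int > int
Rule: comparison yields bool
Result type: bool


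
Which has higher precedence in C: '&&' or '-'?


'-' is additive (level 9); '&&' is logical AND (level 2)
Higher level binds tighter
'-' has higher precedence than '&&'


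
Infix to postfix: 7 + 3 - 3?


Left to right (same or higher precedence on left)
Postfix: 7 3 + 3 -


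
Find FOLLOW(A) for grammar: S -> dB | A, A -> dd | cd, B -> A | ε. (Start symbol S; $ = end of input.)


$ ∈ FOLLOW(S). For each A -> αBβ: add FIRST(β)\{ε} to FOLLOW(B); if β nullable, add FOLLOW(A).
FOLLOW(A) = {$}


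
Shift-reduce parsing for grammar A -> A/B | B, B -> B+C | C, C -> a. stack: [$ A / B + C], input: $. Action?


handle 'B+C' on top
Action: reduce (B -> B+C)


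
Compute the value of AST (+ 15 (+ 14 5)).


Evaluate inner: (+ 14 5) = 19
Evaluate root: (+ 15 19) = 34
Result: 34


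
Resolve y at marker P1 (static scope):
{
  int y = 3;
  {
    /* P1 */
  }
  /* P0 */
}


P1's block does not declare y; resolves to the enclosing declaration at depth 0
y = 3


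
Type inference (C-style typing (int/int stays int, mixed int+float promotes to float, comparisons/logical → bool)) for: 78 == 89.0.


Operand types: int == float
Rule: comparison yields bool
Result type: bool


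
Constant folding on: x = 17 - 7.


17 - 7 = 10 at compile time
Optimized: x = 10


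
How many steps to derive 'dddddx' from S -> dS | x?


Derivation: S => dS => ddS => dddS => ddddS => dddddS => dddddx
Steps: 6


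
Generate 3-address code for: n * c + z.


Break into single-operator statements:
t1 = n * c
t2 = t1 + z


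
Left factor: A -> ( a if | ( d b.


Common prefix: '('
Factored: A -> ( A', A' -> a if | d b


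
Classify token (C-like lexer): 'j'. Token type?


Pattern: letter/underscore followed by alphanumerics, not a keyword
Type: IDENTIFIER


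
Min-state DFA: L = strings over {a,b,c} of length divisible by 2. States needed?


Track length mod 2: states 0..1, accept at 0
Minimal DFA: 2 states


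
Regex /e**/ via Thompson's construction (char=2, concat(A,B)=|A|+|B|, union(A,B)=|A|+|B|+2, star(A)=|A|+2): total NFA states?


Syntax tree has 1 char leaf(s), 0 union(s), 2 star(s)
chars contribute 1×2 = 2; each union adds +2; each star adds +2
Total: 2 + 0 + 4 = 6 states


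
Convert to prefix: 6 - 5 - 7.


left-to-right (same/higher precedence on left): tree is (- (- 6 5) 7)
Prefix: - - 6 5 7


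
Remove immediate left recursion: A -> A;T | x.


Left-recursive alternatives: A;T; non-recursive: x
Introduce A': A -> xA', A' -> ;TA' | ε


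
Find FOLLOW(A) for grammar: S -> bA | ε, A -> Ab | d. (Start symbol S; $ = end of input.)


$ ∈ FOLLOW(S). For each A -> αBβ: add FIRST(β)\{ε} to FOLLOW(B); if β nullable, add FOLLOW(A).
FOLLOW(A) = {$, b}


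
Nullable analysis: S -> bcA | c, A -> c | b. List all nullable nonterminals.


A nonterminal is nullable iff some alternative derives ε (directly, or every symbol in it is nullable)
Nullable: {}


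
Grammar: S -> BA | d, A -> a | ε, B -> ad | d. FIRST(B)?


Per alternative of B: FIRST(ad) = {a}; FIRST(d) = {d}
FIRST(B) = {a, d}


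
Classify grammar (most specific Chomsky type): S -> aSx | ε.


Single nonterminal LHS, but a^n x^n is not regular
Classification: Type 2 (Context-Free)


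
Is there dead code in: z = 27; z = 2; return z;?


first assignment to z is overwritten before any read
Dead: 'z = 27'


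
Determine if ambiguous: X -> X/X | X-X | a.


'a/a-a' has two parse trees (no precedence encoded between / and -)
Ambiguous


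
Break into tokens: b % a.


Scan left to right, longest-match per lexeme
Tokens: ID(b), OP(%), ID(a)


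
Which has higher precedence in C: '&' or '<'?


'<' is relational (level 7); '&' is bitwise AND (level 5)
Higher level binds tighter
'<' has higher precedence than '&'


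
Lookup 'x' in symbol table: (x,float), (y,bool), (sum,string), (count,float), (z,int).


Lookup 'x' → type float


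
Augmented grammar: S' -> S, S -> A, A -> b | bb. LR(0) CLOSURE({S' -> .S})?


Start: S' -> .S
For each item with dot before a nonterminal B, add B -> .γ for every B-production
Closure: [S' -> .S, S -> .A, A -> .b, A -> .bb]


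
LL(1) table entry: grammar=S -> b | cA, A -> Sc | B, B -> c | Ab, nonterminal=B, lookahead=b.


For [B, b]: 'b' ∈ FIRST(Ab)
Entry: B -> Ab


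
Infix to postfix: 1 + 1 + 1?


Left to right (same or higher precedence on left)
Postfix: 1 1 + 1 +


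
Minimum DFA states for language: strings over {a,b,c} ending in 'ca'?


Track the longest suffix of input matching a prefix of 'ca': 3 classes (prefixes of length 0..2)
Minimal DFA: 3 states


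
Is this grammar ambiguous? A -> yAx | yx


balanced y^n…x^n: each string has a unique parse
Unambiguous


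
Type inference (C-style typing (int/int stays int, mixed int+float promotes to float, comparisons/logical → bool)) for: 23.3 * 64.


Operand types: float * int
Rule: mixed int/float promotes to float; int/int stays int
Result type: float


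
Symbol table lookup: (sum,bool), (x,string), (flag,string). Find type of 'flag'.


Lookup 'flag' → type string


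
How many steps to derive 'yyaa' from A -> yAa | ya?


Derivation: A => yAa => yyaa
Steps: 2


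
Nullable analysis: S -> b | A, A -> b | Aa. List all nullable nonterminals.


A nonterminal is nullable iff some alternative derives ε (directly, or every symbol in it is nullable)
Nullable: {}


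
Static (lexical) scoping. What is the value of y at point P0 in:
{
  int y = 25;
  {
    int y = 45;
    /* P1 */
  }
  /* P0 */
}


y declared in the same block as P0
y = 25


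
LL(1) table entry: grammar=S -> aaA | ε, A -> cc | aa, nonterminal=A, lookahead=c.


For [A, c]: 'c' ∈ FIRST(cc)
Entry: A -> cc


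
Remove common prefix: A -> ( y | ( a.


Common prefix: '('
Factored: A -> ( A', A' -> y | a


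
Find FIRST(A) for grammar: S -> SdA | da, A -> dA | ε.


Per alternative of A: FIRST(dA) = {d}; FIRST(ε) = {ε}
FIRST(A) = {d, ε}


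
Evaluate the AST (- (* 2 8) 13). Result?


Evaluate inner: (* 2 8) = 16
Evaluate root: (- 16 13) = 3
Result: 3


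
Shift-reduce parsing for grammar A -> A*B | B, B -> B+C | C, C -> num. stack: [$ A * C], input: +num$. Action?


'C' (not preceded by B+) is the handle for B -> C
Action: reduce (B -> C)


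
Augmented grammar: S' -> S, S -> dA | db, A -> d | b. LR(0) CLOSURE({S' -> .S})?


Start: S' -> .S
For each item with dot before a nonterminal B, add B -> .γ for every B-production
Closure: [S' -> .S, S -> .dA, S -> .db]


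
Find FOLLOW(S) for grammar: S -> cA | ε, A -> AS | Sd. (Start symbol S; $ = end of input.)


$ ∈ FOLLOW(S). For each A -> αBβ: add FIRST(β)\{ε} to FOLLOW(B); if β nullable, add FOLLOW(A).
FOLLOW(S) = {$, c, d}


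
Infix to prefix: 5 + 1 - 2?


left-to-right (same/higher precedence on left): tree is (- (+ 5 1) 2)
Prefix: - + 5 1 2


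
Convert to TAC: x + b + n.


Break into single-operator statements:
t1 = x + b
t2 = t1 + n


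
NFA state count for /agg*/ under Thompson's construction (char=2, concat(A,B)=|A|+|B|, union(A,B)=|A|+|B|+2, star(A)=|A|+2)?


Syntax tree has 3 char leaf(s), 0 union(s), 1 star(s)
chars contribute 3×2 = 6; each union adds +2; each star adds +2
Total: 6 + 0 + 2 = 8 states


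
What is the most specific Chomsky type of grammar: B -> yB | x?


Right-linear: every RHS is a terminal or a terminal followed by one nonterminal
Classification: Type 3 (Regular)


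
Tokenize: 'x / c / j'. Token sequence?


Scan left to right, longest-match per lexeme
Tokens: ID(x), OP(/), ID(c), OP(/), ID(j)


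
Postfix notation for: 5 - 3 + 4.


Left to right (same or higher precedence on left)
Postfix: 5 3 - 4 +


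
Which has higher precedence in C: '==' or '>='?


'>=' is relational (level 7); '==' is equality (level 6)
Higher level binds tighter
'>=' has higher precedence than '=='


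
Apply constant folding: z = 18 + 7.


18 + 7 = 25 at compile time
Optimized: z = 25


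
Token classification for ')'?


Pattern: delimiter/punctuation
Type: PUNCTUATION


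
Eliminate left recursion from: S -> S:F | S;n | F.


Left-recursive alternatives: S:F, S;n; non-recursive: F
Introduce S': S -> FS', S' -> :FS' | ;nS' | ε


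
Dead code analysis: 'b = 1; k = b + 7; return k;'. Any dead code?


b is read by k's definition; k is returned
No dead code


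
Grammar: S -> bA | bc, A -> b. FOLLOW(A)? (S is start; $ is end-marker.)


$ ∈ FOLLOW(S). For each A -> αBβ: add FIRST(β)\{ε} to FOLLOW(B); if β nullable, add FOLLOW(A).
FOLLOW(A) = {$}


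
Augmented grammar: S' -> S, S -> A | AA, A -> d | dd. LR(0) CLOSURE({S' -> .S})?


Start: S' -> .S
For each item with dot before a nonterminal B, add B -> .γ for every B-production
Closure: [S' -> .S, S -> .A, S -> .AA, A -> .d, A -> .dd]


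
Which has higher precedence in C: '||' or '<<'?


'<<' is shift (level 8); '||' is logical OR (level 1)
Higher level binds tighter
'<<' has higher precedence than '||'


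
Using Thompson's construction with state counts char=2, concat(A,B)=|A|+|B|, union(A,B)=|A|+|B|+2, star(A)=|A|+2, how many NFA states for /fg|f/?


Syntax tree has 3 char leaf(s), 1 union(s), 0 star(s)
chars contribute 3×2 = 6; each union adds +2; each star adds +2
Total: 6 + 2 + 0 = 8 states


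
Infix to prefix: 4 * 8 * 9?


left-to-right (same/higher precedence on left): tree is (* (* 4 8) 9)
Prefix: * * 4 8 9


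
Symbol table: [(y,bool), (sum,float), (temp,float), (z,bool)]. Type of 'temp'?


Lookup 'temp' → type float


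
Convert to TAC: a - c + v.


Break into single-operator statements:
t1 = a - c
t2 = t1 + v


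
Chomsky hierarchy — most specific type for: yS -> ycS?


LHS has context (more than one symbol) and |LHS| ≤ |RHS|
Classification: Type 1 (Context-Sensitive)


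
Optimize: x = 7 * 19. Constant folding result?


7 * 19 = 133 at compile time
Optimized: x = 133


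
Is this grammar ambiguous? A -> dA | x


right-linear, alternatives start with distinct terminals 'd' vs 'x': unique leftmost derivation
Unambiguous


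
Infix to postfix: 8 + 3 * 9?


* has higher precedence, evaluate 3*9 first
Postfix: 8 3 9 * +


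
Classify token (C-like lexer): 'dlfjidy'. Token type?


Pattern: letter/underscore followed by alphanumerics, not a keyword
Type: IDENTIFIER


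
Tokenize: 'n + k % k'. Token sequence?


Scan left to right, longest-match per lexeme
Tokens: ID(n), OP(+), ID(k), OP(%), ID(k)


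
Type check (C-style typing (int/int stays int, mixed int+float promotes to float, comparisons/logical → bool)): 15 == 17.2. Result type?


Operand types: int == float
Rule: comparison yields bool
Result type: bool


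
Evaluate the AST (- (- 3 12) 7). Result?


Evaluate inner: (- 3 12) = -9
Evaluate root: (- -9 7) = -16
Result: -16


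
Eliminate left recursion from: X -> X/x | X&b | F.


Left-recursive alternatives: X/x, X&b; non-recursive: F
Introduce X': X -> FX', X' -> /xX' | &bX' | ε


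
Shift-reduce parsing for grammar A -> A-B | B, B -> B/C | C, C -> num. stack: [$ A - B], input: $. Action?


handle 'A-B' on top; lookahead ∈ FOLLOW(A) = {-, $}
Action: reduce (A -> A-B)


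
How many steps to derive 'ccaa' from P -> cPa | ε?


Derivation: P => cPa => ccPaa => ccaa
Steps: 3


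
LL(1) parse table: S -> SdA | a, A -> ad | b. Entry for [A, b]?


For [A, b]: 'b' ∈ FIRST(b)
Entry: A -> b


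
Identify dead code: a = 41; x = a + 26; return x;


a is read by x's definition; x is returned
No dead code


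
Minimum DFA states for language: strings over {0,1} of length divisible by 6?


Track length mod 6: states 0..5, accept at 0
Minimal DFA: 6 states


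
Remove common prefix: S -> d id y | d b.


Common prefix: 'd'
Factored: S -> d S', S' -> id y | b


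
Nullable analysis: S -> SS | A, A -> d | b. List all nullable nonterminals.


A nonterminal is nullable iff some alternative derives ε (directly, or every symbol in it is nullable)
Nullable: {}


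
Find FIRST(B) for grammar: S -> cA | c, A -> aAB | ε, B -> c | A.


Per alternative of B: FIRST(c) = {c}; FIRST(A) = {a, ε}
FIRST(B) = {a, c, ε}


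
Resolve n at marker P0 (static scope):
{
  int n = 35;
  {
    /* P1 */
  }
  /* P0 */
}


n declared in the same block as P0
n = 35


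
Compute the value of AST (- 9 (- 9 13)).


Evaluate inner: (- 9 13) = -4
Evaluate root: (- 9 -4) = 13
Result: 13


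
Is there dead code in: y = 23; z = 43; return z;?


y is assigned but never read
Dead: 'y = 23'


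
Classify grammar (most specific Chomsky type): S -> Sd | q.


Left-linear: every RHS is a terminal or one nonterminal followed by a terminal
Classification: Type 3 (Regular)


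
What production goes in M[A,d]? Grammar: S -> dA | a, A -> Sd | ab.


For [A, d]: 'd' ∈ FIRST(Sd)
Entry: A -> Sd


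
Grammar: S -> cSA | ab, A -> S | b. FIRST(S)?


Per alternative of S: FIRST(cSA) = {c}; FIRST(ab) = {a}
FIRST(S) = {a, c}


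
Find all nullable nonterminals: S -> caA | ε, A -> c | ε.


A nonterminal is nullable iff some alternative derives ε (directly, or every symbol in it is nullable)
Nullable: {A, S}


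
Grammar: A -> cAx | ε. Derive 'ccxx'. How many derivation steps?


Derivation: A => cAx => ccAxx => ccxx
Steps: 3


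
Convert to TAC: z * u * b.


Break into single-operator statements:
t1 = z * u
t2 = t1 * b


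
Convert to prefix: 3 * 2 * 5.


left-to-right (same/higher precedence on left): tree is (* (* 3 2) 5)
Prefix: * * 3 2 5


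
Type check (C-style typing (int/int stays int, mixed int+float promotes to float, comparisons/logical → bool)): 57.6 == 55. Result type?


Operand types: float == int
Rule: comparison yields bool
Result type: bool


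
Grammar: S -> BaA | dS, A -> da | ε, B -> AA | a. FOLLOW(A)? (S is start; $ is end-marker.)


$ ∈ FOLLOW(S). For each A -> αBβ: add FIRST(β)\{ε} to FOLLOW(B); if β nullable, add FOLLOW(A).
FOLLOW(A) = {$, a, d}


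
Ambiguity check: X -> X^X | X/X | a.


'a^a/a' has two parse trees (no precedence encoded between ^ and /)
Ambiguous


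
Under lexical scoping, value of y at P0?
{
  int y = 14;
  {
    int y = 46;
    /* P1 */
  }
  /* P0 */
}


y declared in the same block as P0
y = 14


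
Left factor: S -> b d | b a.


Common prefix: 'b'
Factored: S -> b S', S' -> d | a


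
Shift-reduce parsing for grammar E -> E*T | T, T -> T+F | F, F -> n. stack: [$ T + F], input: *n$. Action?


handle 'T+F' on top
Action: reduce (T -> T+F)


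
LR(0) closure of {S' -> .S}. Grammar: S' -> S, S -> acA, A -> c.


Start: S' -> .S
For each item with dot before a nonterminal B, add B -> .γ for every B-production
Closure: [S' -> .S, S -> .acA]


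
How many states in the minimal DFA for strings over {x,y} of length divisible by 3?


Track length mod 3: states 0..2, accept at 0
Minimal DFA: 3 states


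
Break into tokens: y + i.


Scan left to right, longest-match per lexeme
Tokens: ID(y), OP(+), ID(i)


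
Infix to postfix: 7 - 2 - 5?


Left to right (same or higher precedence on left)
Postfix: 7 2 - 5 -


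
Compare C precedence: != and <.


'<' is relational (level 7); '!=' is equality (level 6)
Higher level binds tighter
'<' has higher precedence than '!='


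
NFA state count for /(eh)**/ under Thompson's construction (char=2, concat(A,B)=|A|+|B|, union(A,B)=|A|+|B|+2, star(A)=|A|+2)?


Syntax tree has 2 char leaf(s), 0 union(s), 2 star(s)
chars contribute 2×2 = 4; each union adds +2; each star adds +2
Total: 4 + 0 + 4 = 8 states


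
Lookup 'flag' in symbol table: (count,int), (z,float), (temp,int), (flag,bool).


Lookup 'flag' → type bool


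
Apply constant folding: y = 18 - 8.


18 - 8 = 10 at compile time
Optimized: y = 10


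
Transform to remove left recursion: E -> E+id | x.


Left-recursive alternatives: E+id; non-recursive: x
Introduce E': E -> xE', E' -> +idE' | ε


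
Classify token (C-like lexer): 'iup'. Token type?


Pattern: letter/underscore followed by alphanumerics, not a keyword
Type: IDENTIFIER


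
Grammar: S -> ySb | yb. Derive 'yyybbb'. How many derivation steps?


Derivation: S => ySb => yySbb => yyybbb
Steps: 3


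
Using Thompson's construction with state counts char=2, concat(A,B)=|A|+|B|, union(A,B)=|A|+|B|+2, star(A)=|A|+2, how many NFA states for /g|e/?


Syntax tree has 2 char leaf(s), 1 union(s), 0 star(s)
chars contribute 2×2 = 4; each union adds +2; each star adds +2
Total: 4 + 2 + 0 = 6 states


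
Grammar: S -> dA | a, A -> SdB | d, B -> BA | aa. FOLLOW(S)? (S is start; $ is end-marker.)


$ ∈ FOLLOW(S). For each A -> αBβ: add FIRST(β)\{ε} to FOLLOW(B); if β nullable, add FOLLOW(A).
FOLLOW(S) = {$, d}


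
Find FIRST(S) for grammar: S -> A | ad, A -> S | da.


Per alternative of S: FIRST(A) = {a, d}; FIRST(ad) = {a}
FIRST(S) = {a, d}


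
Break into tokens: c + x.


Scan left to right, longest-match per lexeme
Tokens: ID(c), OP(+), ID(x)


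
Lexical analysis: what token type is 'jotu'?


Pattern: letter/underscore followed by alphanumerics, not a keyword
Type: IDENTIFIER


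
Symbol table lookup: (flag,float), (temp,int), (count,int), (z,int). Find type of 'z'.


Lookup 'z' → type int


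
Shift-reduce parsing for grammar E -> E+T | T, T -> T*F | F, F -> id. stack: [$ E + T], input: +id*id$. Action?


handle 'E+T' on top; lookahead ∈ FOLLOW(E) = {+, $}
Action: reduce (E -> E+T)


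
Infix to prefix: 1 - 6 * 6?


'*' binds tighter: tree is (- 1 (* 6 6))
Prefix: - 1 * 6 6


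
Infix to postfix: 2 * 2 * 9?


Left to right (same or higher precedence on left)
Postfix: 2 2 * 9 *


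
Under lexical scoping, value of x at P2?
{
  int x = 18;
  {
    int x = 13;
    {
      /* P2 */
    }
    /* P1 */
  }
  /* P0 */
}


P2's block does not declare x; resolves to the enclosing declaration at depth 1
x = 13


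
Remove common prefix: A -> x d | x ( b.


Common prefix: 'x'
Factored: A -> x A', A' -> d | ( b


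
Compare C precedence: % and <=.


'%' is multiplicative (level 10); '<=' is relational (level 7)
Higher level binds tighter
'%' has higher precedence than '<='


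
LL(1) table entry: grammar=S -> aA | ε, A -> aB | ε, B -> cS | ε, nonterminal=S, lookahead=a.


For [S, a]: 'a' ∈ FIRST(aA)
Entry: S -> aA


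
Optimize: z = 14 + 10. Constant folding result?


14 + 10 = 24 at compile time
Optimized: z = 24


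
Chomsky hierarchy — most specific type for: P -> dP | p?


Right-linear: every RHS is a terminal or a terminal followed by one nonterminal
Classification: Type 3 (Regular)


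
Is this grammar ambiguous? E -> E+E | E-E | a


'a+a-a' has two parse trees (no precedence encoded between + and -)
Ambiguous


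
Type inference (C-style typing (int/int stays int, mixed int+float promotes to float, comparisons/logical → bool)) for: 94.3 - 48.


Operand types: float - int
Rule: mixed int/float promotes to float; int/int stays int
Result type: float


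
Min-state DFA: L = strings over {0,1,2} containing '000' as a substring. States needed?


KMP-style automaton: 3 progress states + 1 absorbing accept = 4
Minimal DFA: 4 states


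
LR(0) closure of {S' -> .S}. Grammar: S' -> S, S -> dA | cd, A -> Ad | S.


Start: S' -> .S
For each item with dot before a nonterminal B, add B -> .γ for every B-production
Closure: [S' -> .S, S -> .dA, S -> .cd]


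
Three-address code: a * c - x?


Break into single-operator statements:
t1 = a * c
t2 = t1 - x


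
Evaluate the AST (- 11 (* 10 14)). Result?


Evaluate inner: (* 10 14) = 140
Evaluate root: (- 11 140) = -129
Result: -129


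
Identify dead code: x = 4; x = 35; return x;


first assignment to x is overwritten before any read
Dead: 'x = 4'


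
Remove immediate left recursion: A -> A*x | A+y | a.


Left-recursive alternatives: A*x, A+y; non-recursive: a
Introduce A': A -> aA', A' -> *xA' | +yA' | ε


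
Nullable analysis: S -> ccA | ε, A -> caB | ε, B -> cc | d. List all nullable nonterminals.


A nonterminal is nullable iff some alternative derives ε (directly, or every symbol in it is nullable)
Nullable: {A, S}


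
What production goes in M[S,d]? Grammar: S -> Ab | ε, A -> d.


For [S, d]: 'd' ∈ FIRST(Ab)
Entry: S -> Ab


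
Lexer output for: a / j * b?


Scan left to right, longest-match per lexeme
Tokens: ID(a), OP(/), ID(j), OP(*), ID(b)


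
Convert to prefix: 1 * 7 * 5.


left-to-right (same/higher precedence on left): tree is (* (* 1 7) 5)
Prefix: * * 1 7 5


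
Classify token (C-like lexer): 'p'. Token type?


Pattern: letter/underscore followed by alphanumerics, not a keyword
Type: IDENTIFIER


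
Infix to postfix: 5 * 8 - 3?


Left to right (same or higher precedence on left)
Postfix: 5 8 * 3 -


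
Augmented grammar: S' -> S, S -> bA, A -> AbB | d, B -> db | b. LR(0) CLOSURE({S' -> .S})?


Start: S' -> .S
For each item with dot before a nonterminal B, add B -> .γ for every B-production
Closure: [S' -> .S, S -> .bA]


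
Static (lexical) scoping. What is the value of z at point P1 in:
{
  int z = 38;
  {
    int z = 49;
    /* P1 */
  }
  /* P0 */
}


z declared in the same block as P1
z = 49


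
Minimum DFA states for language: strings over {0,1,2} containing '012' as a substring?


KMP-style automaton: 3 progress states + 1 absorbing accept = 4
Minimal DFA: 4 states


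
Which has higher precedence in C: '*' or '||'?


'*' is multiplicative (level 10); '||' is logical OR (level 1)
Higher level binds tighter
'*' has higher precedence than '||'


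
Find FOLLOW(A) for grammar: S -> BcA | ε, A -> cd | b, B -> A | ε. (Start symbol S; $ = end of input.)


$ ∈ FOLLOW(S). For each A -> αBβ: add FIRST(β)\{ε} to FOLLOW(B); if β nullable, add FOLLOW(A).
FOLLOW(A) = {$, c}


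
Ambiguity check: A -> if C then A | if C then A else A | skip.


dangling else: 'if C then if C then skip else skip' parses two ways
Ambiguous


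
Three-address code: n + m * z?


Break into single-operator statements:
t1 = m * z
t2 = n + t1


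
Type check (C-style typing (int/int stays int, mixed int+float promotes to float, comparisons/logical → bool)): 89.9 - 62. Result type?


Operand types: float - int
Rule: mixed int/float promotes to float; int/int stays int
Result type: float


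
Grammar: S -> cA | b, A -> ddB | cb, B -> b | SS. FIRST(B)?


Per alternative of B: FIRST(b) = {b}; FIRST(SS) = {b, c}
FIRST(B) = {b, c}


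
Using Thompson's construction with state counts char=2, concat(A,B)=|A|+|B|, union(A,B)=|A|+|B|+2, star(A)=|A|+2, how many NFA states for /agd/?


Syntax tree has 3 char leaf(s), 0 union(s), 0 star(s)
chars contribute 3×2 = 6; each union adds +2; each star adds +2
Total: 6 + 0 + 0 = 6 states


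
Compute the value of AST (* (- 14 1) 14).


Evaluate inner: (- 14 1) = 13
Evaluate root: (* 13 14) = 182
Result: 182


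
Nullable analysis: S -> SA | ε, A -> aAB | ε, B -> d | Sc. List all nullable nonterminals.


A nonterminal is nullable iff some alternative derives ε (directly, or every symbol in it is nullable)
Nullable: {A, S}


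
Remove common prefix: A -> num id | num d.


Common prefix: 'num'
Factored: A -> num A', A' -> id | d


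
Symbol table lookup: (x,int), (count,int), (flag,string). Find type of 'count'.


Lookup 'count' → type int


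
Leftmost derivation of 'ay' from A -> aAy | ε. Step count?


Derivation: A => aAy => ay
Steps: 2


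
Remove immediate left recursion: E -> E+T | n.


Left-recursive alternatives: E+T; non-recursive: n
Introduce E': E -> nE', E' -> +TE' | ε


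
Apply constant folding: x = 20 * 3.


20 * 3 = 60 at compile time
Optimized: x = 60


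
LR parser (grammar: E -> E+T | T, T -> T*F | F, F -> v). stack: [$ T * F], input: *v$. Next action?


handle 'T*F' on top
Action: reduce (T -> T*F)


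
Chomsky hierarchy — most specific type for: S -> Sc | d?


Left-linear: every RHS is a terminal or one nonterminal followed by a terminal
Classification: Type 3 (Regular)


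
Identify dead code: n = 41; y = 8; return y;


n is assigned but never read
Dead: 'n = 41'


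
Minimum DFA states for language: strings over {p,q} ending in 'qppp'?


Track the longest suffix of input matching a prefix of 'qppp': 5 classes (prefixes of length 0..4)
Minimal DFA: 5 states


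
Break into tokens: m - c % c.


Scan left to right, longest-match per lexeme
Tokens: ID(m), OP(-), ID(c), OP(%), ID(c)


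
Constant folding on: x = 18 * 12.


18 * 12 = 216 at compile time
Optimized: x = 216


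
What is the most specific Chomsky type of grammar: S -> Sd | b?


Left-linear: every RHS is a terminal or one nonterminal followed by a terminal
Classification: Type 3 (Regular)


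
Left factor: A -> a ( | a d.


Common prefix: 'a'
Factored: A -> a A', A' -> ( | d


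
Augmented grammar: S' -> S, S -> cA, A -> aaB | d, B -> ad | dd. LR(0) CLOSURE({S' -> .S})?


Start: S' -> .S
For each item with dot before a nonterminal B, add B -> .γ for every B-production
Closure: [S' -> .S, S -> .cA]


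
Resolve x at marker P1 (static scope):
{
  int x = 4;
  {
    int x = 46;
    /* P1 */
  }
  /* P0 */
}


x declared in the same block as P1
x = 46


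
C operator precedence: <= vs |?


'<=' is relational (level 7); '|' is bitwise OR (level 3)
Higher level binds tighter
'<=' has higher precedence than '|'


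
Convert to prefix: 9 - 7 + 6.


left-to-right (same/higher precedence on left): tree is (+ (- 9 7) 6)
Prefix: + - 9 7 6


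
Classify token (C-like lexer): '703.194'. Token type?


Pattern: digits with a decimal point
Type: FLOAT_LITERAL


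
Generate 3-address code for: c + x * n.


Break into single-operator statements:
t1 = x * n
t2 = c + t1


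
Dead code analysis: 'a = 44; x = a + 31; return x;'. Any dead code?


a is read by x's definition; x is returned
No dead code


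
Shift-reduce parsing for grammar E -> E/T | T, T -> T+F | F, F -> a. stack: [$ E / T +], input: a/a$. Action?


no handle; shift 'a'
Action: shift


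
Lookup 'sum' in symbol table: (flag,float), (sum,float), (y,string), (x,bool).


Lookup 'sum' → type float


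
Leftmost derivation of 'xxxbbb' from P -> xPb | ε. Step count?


Derivation: P => xPb => xxPbb => xxxPbbb => xxxbbb
Steps: 4


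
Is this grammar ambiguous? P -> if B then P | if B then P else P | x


dangling else: 'if B then if B then x else x' parses two ways
Ambiguous


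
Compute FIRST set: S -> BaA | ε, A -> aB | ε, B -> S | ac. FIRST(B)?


Per alternative of B: FIRST(S) = {a, ε}; FIRST(ac) = {a}
FIRST(B) = {a, ε}


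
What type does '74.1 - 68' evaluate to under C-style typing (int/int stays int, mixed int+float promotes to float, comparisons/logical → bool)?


Operand types: float - int
Rule: mixed int/float promotes to float; int/int stays int
Result type: float


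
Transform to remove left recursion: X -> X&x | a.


Left-recursive alternatives: X&x; non-recursive: a
Introduce X': X -> aX', X' -> &xX' | ε


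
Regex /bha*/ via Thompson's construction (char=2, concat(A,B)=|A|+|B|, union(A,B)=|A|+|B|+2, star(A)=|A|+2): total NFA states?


Syntax tree has 3 char leaf(s), 0 union(s), 1 star(s)
chars contribute 3×2 = 6; each union adds +2; each star adds +2
Total: 6 + 0 + 2 = 8 states


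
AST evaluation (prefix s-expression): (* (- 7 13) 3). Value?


Evaluate inner: (- 7 13) = -6
Evaluate root: (* -6 3) = -18
Result: -18


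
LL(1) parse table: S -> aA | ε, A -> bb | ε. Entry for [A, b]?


For [A, b]: 'b' ∈ FIRST(bb)
Entry: A -> bb


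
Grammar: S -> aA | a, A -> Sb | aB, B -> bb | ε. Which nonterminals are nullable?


A nonterminal is nullable iff some alternative derives ε (directly, or every symbol in it is nullable)
Nullable: {B}


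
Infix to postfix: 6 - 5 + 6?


Left to right (same or higher precedence on left)
Postfix: 6 5 - 6 +


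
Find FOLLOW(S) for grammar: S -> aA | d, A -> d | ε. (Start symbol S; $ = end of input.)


$ ∈ FOLLOW(S). For each A -> αBβ: add FIRST(β)\{ε} to FOLLOW(B); if β nullable, add FOLLOW(A).
FOLLOW(S) = {$}


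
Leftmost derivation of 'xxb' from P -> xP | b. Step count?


Derivation: P => xP => xxP => xxb
Steps: 3


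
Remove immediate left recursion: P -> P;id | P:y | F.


Left-recursive alternatives: P;id, P:y; non-recursive: F
Introduce P': P -> FP', P' -> ;idP' | :yP' | ε


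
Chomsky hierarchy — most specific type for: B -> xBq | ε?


Single nonterminal LHS, but x^n q^n is not regular
Classification: Type 2 (Context-Free)


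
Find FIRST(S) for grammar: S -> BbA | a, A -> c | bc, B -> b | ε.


Per alternative of S: FIRST(BbA) = {b}; FIRST(a) = {a}
FIRST(S) = {a, b}


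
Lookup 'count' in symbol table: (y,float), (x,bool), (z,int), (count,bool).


Lookup 'count' → type bool


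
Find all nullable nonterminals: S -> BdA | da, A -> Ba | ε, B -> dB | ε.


A nonterminal is nullable iff some alternative derives ε (directly, or every symbol in it is nullable)
Nullable: {A, B}


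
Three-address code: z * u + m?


Break into single-operator statements:
t1 = z * u
t2 = t1 + m


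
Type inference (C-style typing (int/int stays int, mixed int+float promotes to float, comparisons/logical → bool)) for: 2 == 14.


Operand types: int == int
Rule: comparison yields bool
Result type: bool


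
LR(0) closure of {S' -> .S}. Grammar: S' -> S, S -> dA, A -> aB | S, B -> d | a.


Start: S' -> .S
For each item with dot before a nonterminal B, add B -> .γ for every B-production
Closure: [S' -> .S, S -> .dA]


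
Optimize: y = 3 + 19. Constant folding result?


3 + 19 = 22 at compile time
Optimized: y = 22


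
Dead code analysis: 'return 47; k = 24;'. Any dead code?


statement follows a return and is unreachable
Dead: 'k = 24'


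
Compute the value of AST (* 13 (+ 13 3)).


Evaluate inner: (+ 13 3) = 16
Evaluate root: (* 13 16) = 208
Result: 208


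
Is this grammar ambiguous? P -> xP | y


right-linear, alternatives start with distinct terminals 'x' vs 'y': unique leftmost derivation
Unambiguous


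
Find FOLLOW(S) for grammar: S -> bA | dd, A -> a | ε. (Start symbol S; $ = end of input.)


$ ∈ FOLLOW(S). For each A -> αBβ: add FIRST(β)\{ε} to FOLLOW(B); if β nullable, add FOLLOW(A).
FOLLOW(S) = {$}


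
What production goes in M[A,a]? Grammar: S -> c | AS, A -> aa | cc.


For [A, a]: 'a' ∈ FIRST(aa)
Entry: A -> aa


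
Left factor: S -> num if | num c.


Common prefix: 'num'
Factored: S -> num S', S' -> if | c


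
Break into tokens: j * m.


Scan left to right, longest-match per lexeme
Tokens: ID(j), OP(*), ID(m)


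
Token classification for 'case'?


Pattern: reserved word
Type: KEYWORD


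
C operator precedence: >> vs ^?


'>>' is shift (level 8); '^' is bitwise XOR (level 4)
Higher level binds tighter
'>>' has higher precedence than '^'


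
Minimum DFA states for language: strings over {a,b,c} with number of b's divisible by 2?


Track (count of b) mod 2: states 0..1, accept at 0
Minimal DFA: 2 states


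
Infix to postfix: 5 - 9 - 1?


Left to right (same or higher precedence on left)
Postfix: 5 9 - 1 -


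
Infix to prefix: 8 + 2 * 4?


'*' binds tighter: tree is (+ 8 (* 2 4))
Prefix: + 8 * 2 4


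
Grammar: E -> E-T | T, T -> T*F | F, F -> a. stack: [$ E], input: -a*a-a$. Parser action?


shift '-' to continue E -> E-T
Action: shift


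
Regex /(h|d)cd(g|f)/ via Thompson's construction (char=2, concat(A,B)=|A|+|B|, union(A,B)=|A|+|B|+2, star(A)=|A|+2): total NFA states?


Syntax tree has 6 char leaf(s), 2 union(s), 0 star(s)
chars contribute 6×2 = 12; each union adds +2; each star adds +2
Total: 12 + 4 + 0 = 16 states


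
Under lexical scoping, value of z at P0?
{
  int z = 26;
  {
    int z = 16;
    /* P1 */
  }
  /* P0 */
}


z declared in the same block as P0
z = 26


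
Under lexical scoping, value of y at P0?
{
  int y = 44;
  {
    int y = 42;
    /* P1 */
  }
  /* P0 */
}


y declared in the same block as P0
y = 44


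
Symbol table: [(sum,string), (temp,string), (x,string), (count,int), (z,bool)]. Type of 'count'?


Lookup 'count' → type int


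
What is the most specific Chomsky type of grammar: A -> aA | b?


Right-linear: every RHS is a terminal or a terminal followed by one nonterminal
Classification: Type 3 (Regular)


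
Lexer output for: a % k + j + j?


Scan left to right, longest-match per lexeme
Tokens: ID(a), OP(%), ID(k), OP(+), ID(j), OP(+), ID(j)


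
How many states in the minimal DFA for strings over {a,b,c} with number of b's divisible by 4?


Track (count of b) mod 4: states 0..3, accept at 0
Minimal DFA: 4 states


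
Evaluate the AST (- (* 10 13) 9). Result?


Evaluate inner: (* 10 13) = 130
Evaluate root: (- 130 9) = 121
Result: 121


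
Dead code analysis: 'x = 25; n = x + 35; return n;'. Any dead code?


x is read by n's definition; n is returned
No dead code


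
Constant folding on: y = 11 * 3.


11 * 3 = 33 at compile time
Optimized: y = 33


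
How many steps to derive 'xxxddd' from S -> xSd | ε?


Derivation: S => xSd => xxSdd => xxxSddd => xxxddd
Steps: 4


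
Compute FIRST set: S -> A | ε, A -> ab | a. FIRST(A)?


Per alternative of A: FIRST(ab) = {a}; FIRST(a) = {a}
FIRST(A) = {a}


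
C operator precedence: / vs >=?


'/' is multiplicative (level 10); '>=' is relational (level 7)
Higher level binds tighter
'/' has higher precedence than '>='


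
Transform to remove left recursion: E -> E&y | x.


Left-recursive alternatives: E&y; non-recursive: x
Introduce E': E -> xE', E' -> &yE' | ε


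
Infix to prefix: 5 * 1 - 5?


left-to-right (same/higher precedence on left): tree is (- (* 5 1) 5)
Prefix: - * 5 1 5


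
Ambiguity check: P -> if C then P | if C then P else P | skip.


dangling else: 'if C then if C then skip else skip' parses two ways
Ambiguous


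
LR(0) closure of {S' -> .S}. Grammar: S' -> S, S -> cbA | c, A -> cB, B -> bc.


Start: S' -> .S
For each item with dot before a nonterminal B, add B -> .γ for every B-production
Closure: [S' -> .S, S -> .cbA, S -> .c]


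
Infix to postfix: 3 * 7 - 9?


Left to right (same or higher precedence on left)
Postfix: 3 7 * 9 -


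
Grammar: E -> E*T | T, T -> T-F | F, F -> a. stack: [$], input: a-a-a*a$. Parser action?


no handle on stack; shift 'a'
Action: shift


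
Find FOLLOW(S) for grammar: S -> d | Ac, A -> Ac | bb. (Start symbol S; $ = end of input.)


$ ∈ FOLLOW(S). For each A -> αBβ: add FIRST(β)\{ε} to FOLLOW(B); if β nullable, add FOLLOW(A).
FOLLOW(S) = {$}


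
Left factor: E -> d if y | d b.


Common prefix: 'd'
Factored: E -> d E', E' -> if y | b


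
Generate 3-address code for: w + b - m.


Break into single-operator statements:
t1 = w + b
t2 = t1 - m


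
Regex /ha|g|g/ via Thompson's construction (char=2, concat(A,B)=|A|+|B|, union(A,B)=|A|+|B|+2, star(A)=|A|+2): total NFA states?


Syntax tree has 4 char leaf(s), 2 union(s), 0 star(s)
chars contribute 4×2 = 8; each union adds +2; each star adds +2
Total: 8 + 4 + 0 = 12 states


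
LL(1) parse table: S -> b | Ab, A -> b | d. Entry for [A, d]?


For [A, d]: 'd' ∈ FIRST(d)
Entry: A -> d


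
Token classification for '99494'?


Pattern: digits only
Type: INTEGER_LITERAL


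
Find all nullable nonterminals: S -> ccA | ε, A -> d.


A nonterminal is nullable iff some alternative derives ε (directly, or every symbol in it is nullable)
Nullable: {S}


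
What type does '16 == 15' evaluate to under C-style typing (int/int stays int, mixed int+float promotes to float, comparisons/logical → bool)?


Operand types: int == int
Rule: comparison yields bool
Result type: bool


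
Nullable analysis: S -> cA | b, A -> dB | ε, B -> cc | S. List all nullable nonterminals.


A nonterminal is nullable iff some alternative derives ε (directly, or every symbol in it is nullable)
Nullable: {A}


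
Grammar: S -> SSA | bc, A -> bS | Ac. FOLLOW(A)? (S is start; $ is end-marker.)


$ ∈ FOLLOW(S). For each A -> αBβ: add FIRST(β)\{ε} to FOLLOW(B); if β nullable, add FOLLOW(A).
FOLLOW(A) = {$, b, c}


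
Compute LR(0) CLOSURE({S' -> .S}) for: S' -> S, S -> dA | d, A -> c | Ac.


Start: S' -> .S
For each item with dot before a nonterminal B, add B -> .γ for every B-production
Closure: [S' -> .S, S -> .dA, S -> .d]
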